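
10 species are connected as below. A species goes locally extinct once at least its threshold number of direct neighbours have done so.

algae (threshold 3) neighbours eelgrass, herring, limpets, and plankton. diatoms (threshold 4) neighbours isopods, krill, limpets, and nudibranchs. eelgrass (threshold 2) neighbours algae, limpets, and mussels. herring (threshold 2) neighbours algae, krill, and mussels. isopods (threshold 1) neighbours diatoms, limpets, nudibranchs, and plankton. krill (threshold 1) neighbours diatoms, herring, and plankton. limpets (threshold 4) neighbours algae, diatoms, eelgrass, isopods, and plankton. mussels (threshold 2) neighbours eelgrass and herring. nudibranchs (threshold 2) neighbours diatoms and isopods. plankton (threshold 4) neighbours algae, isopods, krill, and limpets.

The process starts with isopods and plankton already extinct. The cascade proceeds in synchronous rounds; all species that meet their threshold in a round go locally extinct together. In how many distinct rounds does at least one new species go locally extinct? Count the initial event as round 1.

Round 1 — isopods, plankton go locally extinct (initial).
Round 2 — checking thresholds:
  algae: 1 of 4 neighbours < 3, holds.
  diatoms: 1 of 4 neighbours < 4, holds.
  krill: 1 of 3 neighbours ≥ 1, goes locally extinct.
  limpets: 2 of 5 neighbours < 4, holds.
  nudibranchs: 1 of 2 neighbours < 2, holds.
Round 3 — no new extinctions; cascade stops.

2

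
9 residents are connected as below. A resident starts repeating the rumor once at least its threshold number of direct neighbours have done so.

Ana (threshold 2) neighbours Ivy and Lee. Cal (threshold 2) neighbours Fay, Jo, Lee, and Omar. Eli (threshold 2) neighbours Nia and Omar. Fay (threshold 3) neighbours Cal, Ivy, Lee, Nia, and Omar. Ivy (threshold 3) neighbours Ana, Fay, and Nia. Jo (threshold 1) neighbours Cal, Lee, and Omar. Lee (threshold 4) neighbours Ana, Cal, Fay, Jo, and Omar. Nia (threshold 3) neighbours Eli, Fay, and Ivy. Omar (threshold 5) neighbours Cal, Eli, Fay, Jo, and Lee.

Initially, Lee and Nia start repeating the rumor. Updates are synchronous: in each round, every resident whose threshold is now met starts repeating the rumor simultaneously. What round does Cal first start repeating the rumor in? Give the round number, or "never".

3

Round 1 — Lee, Nia start repeating the rumor (initial).
Round 2 — checking thresholds:
  Ana: 1 of 2 neighbours < 2, holds.
  Cal: 1 of 4 neighbours < 2, holds.
  Eli: 1 of 2 neighbours < 2, holds.
  Fay: 2 of 5 neighbours < 3, holds.
  Ivy: 1 of 3 neighbours < 3, holds.
  Jo: 1 of 3 neighbours ≥ 1, starts repeating the rumor.
  Omar: 1 of 5 neighbours < 5, holds.
Round 3 — checking thresholds:
  Ana: 1 of 2 neighbours < 2, holds.
  Cal: 2 of 4 neighbours ≥ 2, starts repeating the rumor.
  Eli: 1 of 2 neighbours < 2, holds.
  Fay: 2 of 5 neighbours < 3, holds.
  Ivy: 1 of 3 neighbours < 3, holds.
  Omar: 2 of 5 neighbours < 5, holds.
Round 4 — checking thresholds:
  Ana: 1 of 2 neighbours < 2, holds.
  Eli: 1 of 2 neighbours < 2, holds.
  Fay: 3 of 5 neighbours ≥ 3, starts repeating the rumor.
  Ivy: 1 of 3 neighbours < 3, holds.
  Omar: 3 of 5 neighbours < 5, holds.
Round 5 — no new spreads; cascade stops.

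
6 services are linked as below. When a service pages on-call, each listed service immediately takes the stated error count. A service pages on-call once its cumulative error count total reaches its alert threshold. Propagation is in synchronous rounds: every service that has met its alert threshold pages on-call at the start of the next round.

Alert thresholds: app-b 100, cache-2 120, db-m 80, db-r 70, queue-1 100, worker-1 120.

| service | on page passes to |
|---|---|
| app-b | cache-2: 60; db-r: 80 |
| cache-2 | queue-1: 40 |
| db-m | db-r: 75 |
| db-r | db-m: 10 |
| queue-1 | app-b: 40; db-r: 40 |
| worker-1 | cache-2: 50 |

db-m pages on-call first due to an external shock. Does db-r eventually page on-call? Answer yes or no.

yes

Round 1 — db-m pages on-call (initial).
  db-r: +75 → 75 ≥ 70
Round 2 — db-r pages on-call.
No further pages.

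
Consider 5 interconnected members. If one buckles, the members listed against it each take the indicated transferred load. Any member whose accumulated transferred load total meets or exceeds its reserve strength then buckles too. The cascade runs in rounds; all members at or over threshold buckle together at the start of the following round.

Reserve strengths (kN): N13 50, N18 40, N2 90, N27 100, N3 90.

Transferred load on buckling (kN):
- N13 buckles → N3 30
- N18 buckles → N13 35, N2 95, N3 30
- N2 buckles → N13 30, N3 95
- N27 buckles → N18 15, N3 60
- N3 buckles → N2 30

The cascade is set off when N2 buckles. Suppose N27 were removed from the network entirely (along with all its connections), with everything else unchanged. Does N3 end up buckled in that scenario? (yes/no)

With N27 removed:
Round 1 — N2 buckles (initial).
  N13: +30 → 30 < 50
  N3: +95 → 95 ≥ 90
Round 2 — N3 buckles.
No further bucklings.

yes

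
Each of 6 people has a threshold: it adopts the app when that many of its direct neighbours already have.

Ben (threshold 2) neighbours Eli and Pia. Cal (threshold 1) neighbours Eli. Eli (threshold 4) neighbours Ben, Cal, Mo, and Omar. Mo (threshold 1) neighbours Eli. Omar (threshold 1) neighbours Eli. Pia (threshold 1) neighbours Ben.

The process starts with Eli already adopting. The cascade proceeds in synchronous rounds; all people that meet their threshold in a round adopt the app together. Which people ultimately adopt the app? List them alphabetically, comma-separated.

Cal, Eli, Mo, Omar

Round 1 — Eli adopts the app (initial).
Round 2 — checking thresholds:
  Ben: 1 of 2 neighbours < 2, below threshold.
  Cal: 1 of 1 neighbours ≥ 1, adopts the app.
  Mo: 1 of 1 neighbours ≥ 1, adopts the app.
  Omar: 1 of 1 neighbours ≥ 1, adopts the app.
Round 3 — no new adoptions; cascade stops.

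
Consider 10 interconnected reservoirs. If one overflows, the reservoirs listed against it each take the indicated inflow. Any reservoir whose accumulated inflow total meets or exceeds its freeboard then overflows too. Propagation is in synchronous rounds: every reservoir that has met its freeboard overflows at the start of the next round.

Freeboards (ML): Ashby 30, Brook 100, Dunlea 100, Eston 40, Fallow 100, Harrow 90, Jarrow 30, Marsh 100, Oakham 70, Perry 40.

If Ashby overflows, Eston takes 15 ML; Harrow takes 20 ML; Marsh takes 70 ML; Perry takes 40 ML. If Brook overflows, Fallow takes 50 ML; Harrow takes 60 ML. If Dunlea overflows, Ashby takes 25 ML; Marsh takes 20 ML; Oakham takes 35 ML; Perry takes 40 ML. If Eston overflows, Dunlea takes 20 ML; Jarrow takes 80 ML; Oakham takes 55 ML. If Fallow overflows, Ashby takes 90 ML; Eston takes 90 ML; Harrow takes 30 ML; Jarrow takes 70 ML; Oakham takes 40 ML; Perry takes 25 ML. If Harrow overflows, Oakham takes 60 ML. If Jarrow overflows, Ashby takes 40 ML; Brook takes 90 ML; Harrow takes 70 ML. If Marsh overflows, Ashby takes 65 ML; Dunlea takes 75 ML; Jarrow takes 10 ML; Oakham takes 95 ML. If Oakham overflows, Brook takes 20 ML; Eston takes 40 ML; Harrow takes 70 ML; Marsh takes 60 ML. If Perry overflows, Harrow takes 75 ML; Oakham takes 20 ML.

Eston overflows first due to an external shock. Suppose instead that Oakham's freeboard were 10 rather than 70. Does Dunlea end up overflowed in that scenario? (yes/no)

no

With Oakham's freeboard at 10:
Round 1 — Eston overflows (initial).
  Dunlea: +20 → 20 < 100
  Jarrow: +80 → 80 ≥ 30
  Oakham: +55 → 55 ≥ 10
Round 2 — Jarrow, Oakham overflow.
  Ashby: +40 → 40 ≥ 30
  Brook: +90+20 → 110 ≥ 100
  Harrow: +70+70 → 140 ≥ 90
  Marsh: +60 → 60 < 100
Round 3 — Ashby, Brook, Harrow overflow.
  Fallow: +50 → 50 < 100
  Marsh: +70 → 130 ≥ 100
  Perry: +40 → 40 ≥ 40
Round 4 — Marsh, Perry overflow.
  Dunlea: +75 → 95 < 100
No further overflows.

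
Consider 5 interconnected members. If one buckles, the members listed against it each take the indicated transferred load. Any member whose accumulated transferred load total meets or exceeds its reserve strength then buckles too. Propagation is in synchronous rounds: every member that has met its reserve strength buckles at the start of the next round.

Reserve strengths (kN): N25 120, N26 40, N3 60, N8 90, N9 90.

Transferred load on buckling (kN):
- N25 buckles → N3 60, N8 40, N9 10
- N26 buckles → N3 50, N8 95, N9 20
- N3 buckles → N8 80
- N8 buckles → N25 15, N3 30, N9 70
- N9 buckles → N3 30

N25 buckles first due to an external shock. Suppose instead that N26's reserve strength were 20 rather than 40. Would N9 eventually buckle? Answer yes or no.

no

With N26's reserve strength at 20:
Round 1 — N25 buckles (initial).
  N3: +60 → 60 ≥ 60
  N8: +40 → 40 < 90
  N9: +10 → 10 < 90
Round 2 — N3 buckles.
  N8: +80 → 120 ≥ 90
Round 3 — N8 buckles.
  N9: +70 → 80 < 90
No further bucklings.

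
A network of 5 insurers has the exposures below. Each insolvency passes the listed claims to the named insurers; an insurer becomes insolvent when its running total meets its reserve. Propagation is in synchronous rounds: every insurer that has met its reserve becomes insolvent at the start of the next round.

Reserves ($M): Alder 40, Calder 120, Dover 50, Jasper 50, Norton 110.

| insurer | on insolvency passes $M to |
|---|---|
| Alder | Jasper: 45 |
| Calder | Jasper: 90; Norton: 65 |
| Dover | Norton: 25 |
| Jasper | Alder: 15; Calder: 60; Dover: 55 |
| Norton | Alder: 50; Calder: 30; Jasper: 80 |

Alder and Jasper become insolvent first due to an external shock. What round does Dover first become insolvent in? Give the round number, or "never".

2

Round 1 — Alder, Jasper become insolvent (initial).
  Calder: +60 → 60 < 120
  Dover: +55 → 55 ≥ 50
Round 2 — Dover becomes insolvent.
  Norton: +25 → 25 < 110
No further insolvencies.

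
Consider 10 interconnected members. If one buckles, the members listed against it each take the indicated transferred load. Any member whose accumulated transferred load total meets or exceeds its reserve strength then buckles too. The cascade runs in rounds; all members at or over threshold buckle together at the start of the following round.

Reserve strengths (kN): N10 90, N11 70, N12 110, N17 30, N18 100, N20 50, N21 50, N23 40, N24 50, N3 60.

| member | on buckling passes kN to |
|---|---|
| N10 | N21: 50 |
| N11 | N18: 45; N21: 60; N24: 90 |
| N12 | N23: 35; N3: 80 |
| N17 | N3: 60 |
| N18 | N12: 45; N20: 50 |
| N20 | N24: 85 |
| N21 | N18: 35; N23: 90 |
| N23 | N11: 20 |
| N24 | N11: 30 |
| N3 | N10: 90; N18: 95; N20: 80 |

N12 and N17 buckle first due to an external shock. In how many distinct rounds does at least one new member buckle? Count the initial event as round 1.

Round 1 — N12, N17 buckle (initial).
  N23: +35 → 35 < 40
  N3: +80+60 → 140 ≥ 60
Round 2 — N3 buckles.
  N10: +90 → 90 ≥ 90
  N18: +95 → 95 < 100
  N20: +80 → 80 ≥ 50
Round 3 — N10, N20 buckle.
  N21: +50 → 50 ≥ 50
  N24: +85 → 85 ≥ 50
Round 4 — N21, N24 buckle.
  N11: +30 → 30 < 70
  N18: +35 → 130 ≥ 100
  N23: +90 → 125 ≥ 40
Round 5 — N18, N23 buckle.
  N11: +20 → 50 < 70
No further bucklings.

5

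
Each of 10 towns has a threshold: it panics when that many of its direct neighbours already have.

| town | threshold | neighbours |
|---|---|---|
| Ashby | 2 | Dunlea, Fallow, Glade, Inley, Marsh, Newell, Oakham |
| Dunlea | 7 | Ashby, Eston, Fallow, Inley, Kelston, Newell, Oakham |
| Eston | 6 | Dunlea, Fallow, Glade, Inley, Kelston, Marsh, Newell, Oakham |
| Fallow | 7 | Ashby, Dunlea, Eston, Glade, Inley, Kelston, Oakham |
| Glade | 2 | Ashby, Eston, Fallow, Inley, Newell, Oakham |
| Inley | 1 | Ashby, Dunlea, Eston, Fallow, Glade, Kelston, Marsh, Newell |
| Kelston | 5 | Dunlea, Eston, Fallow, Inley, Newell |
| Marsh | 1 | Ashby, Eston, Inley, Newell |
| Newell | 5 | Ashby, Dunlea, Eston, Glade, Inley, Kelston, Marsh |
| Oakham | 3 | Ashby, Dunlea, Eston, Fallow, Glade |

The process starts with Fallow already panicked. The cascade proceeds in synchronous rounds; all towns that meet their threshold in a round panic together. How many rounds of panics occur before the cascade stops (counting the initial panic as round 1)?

Round 1 — Fallow panics (initial).
Round 2 — checking thresholds:
  Ashby: 1 of 7 neighbours < 2, below threshold.
  Dunlea: 1 of 7 neighbours < 7, below threshold.
  Eston: 1 of 8 neighbours < 6, below threshold.
  Glade: 1 of 6 neighbours < 2, below threshold.
  Inley: 1 of 8 neighbours ≥ 1, panics.
  Kelston: 1 of 5 neighbours < 5, below threshold.
  Oakham: 1 of 5 neighbours < 3, below threshold.
Round 3 — checking thresholds:
  Ashby: 2 of 7 neighbours ≥ 2, panics.
  Dunlea: 2 of 7 neighbours < 7, below threshold.
  Eston: 2 of 8 neighbours < 6, below threshold.
  Glade: 2 of 6 neighbours ≥ 2, panics.
  Kelston: 2 of 5 neighbours < 5, below threshold.
  Marsh: 1 of 4 neighbours ≥ 1, panics.
  Newell: 1 of 7 neighbours < 5, below threshold.
  Oakham: 1 of 5 neighbours < 3, below threshold.
Round 4 — checking thresholds:
  Dunlea: 3 of 7 neighbours < 7, below threshold.
  Eston: 4 of 8 neighbours < 6, below threshold.
  Kelston: 2 of 5 neighbours < 5, below threshold.
  Newell: 4 of 7 neighbours < 5, below threshold.
  Oakham: 3 of 5 neighbours ≥ 3, panics.
Round 5 — no new panics; cascade stops.

4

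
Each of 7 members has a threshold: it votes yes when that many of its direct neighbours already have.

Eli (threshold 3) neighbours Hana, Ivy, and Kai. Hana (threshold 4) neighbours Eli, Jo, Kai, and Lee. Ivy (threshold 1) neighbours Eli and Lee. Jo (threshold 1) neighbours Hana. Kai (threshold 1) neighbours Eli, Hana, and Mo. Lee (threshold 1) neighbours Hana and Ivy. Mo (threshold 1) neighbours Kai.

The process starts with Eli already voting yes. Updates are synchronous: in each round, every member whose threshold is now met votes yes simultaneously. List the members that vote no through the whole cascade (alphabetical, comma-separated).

Round 1 — Eli votes yes (initial).
Round 2 — checking thresholds:
  Hana: 1 of 4 neighbours < 4, holds.
  Ivy: 1 of 2 neighbours ≥ 1, votes yes.
  Kai: 1 of 3 neighbours ≥ 1, votes yes.
Round 3 — checking thresholds:
  Hana: 2 of 4 neighbours < 4, holds.
  Lee: 1 of 2 neighbours ≥ 1, votes yes.
  Mo: 1 of 1 neighbours ≥ 1, votes yes.
Round 4 — no new yes votes; cascade stops.

Hana, Jo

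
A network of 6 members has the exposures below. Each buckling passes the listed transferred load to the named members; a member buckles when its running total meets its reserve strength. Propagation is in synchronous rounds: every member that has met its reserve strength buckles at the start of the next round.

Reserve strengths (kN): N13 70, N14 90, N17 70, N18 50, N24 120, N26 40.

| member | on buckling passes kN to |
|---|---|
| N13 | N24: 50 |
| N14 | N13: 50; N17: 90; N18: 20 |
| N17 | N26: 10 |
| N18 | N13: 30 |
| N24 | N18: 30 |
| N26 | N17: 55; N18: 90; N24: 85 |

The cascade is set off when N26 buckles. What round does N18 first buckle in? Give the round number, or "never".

Round 1 — N26 buckles (initial).
  N17: +55 → 55 < 70
  N18: +90 → 90 ≥ 50
  N24: +85 → 85 < 120
Round 2 — N18 buckles.
  N13: +30 → 30 < 70
No further bucklings.

2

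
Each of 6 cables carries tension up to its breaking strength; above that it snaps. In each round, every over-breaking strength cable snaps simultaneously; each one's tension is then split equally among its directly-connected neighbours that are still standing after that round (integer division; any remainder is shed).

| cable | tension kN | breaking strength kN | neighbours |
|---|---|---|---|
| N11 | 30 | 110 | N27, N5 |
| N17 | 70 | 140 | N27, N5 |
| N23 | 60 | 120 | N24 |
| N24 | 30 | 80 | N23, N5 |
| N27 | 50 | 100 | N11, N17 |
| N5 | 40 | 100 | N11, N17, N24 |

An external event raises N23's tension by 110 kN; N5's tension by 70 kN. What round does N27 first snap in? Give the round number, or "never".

Round 1 — N23 at 170 > 120; N5 at 110 > 100. N23, N5 snap.
  N23 sheds 170 kN to N24: 170 each.
    N24: 30+170 = 200 > 80
  N5 sheds 110 kN to N11, N17, N24: 36 each (2 lost).
    N11: 30+36 = 66 ≤ 110
    N17: 70+36 = 106 ≤ 140
    N24: 200+36 = 236 > 80
Round 2 — N24 snaps.
  N24 sheds 236 kN: no online neighbours, lost.
No further breaks.

never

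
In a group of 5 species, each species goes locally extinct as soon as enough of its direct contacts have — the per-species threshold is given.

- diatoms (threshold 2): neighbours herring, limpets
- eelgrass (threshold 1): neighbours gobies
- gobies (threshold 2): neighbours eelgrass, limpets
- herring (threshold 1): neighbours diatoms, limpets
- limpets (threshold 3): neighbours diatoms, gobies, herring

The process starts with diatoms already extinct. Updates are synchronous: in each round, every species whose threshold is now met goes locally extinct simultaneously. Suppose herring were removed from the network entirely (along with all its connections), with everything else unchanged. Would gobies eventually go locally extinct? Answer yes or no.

With herring removed:
Round 1 — diatoms goes locally extinct (initial).
Round 2 — no new extinctions; cascade stops.

no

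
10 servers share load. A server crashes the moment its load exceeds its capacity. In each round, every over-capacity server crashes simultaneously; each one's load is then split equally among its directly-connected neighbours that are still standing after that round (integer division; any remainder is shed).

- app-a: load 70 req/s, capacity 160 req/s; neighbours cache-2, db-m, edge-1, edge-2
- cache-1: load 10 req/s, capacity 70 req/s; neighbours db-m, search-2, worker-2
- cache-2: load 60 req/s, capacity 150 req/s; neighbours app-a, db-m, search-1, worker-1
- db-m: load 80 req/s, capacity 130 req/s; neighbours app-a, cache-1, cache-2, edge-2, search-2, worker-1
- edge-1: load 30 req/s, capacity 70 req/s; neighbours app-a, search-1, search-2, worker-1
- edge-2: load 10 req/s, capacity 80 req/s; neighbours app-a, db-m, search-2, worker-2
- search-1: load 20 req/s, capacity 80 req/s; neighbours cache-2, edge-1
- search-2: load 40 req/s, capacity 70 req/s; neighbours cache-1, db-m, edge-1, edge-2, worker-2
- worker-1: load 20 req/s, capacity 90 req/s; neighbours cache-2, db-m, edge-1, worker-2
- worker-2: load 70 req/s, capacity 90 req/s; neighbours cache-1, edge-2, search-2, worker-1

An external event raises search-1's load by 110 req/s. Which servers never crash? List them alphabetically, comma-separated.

app-a, cache-1, cache-2, db-m, edge-2, worker-1, worker-2

Round 1 — search-1 at 130 > 80. search-1 crashes.
  search-1 sheds 130 req/s to cache-2, edge-1: 65 each.
    cache-2: 60+65 = 125 ≤ 150
    edge-1: 30+65 = 95 > 70
Round 2 — edge-1 crashes.
  edge-1 sheds 95 req/s to app-a, search-2, worker-1: 31 each (2 lost).
    app-a: 70+31 = 101 ≤ 160
    search-2: 40+31 = 71 > 70
    worker-1: 20+31 = 51 ≤ 90
Round 3 — search-2 crashes.
  search-2 sheds 71 req/s to cache-1, db-m, edge-2, worker-2: 17 each (3 lost).
    cache-1: 10+17 = 27 ≤ 70
    db-m: 80+17 = 97 ≤ 130
    edge-2: 10+17 = 27 ≤ 80
    worker-2: 70+17 = 87 ≤ 90
No further crashes.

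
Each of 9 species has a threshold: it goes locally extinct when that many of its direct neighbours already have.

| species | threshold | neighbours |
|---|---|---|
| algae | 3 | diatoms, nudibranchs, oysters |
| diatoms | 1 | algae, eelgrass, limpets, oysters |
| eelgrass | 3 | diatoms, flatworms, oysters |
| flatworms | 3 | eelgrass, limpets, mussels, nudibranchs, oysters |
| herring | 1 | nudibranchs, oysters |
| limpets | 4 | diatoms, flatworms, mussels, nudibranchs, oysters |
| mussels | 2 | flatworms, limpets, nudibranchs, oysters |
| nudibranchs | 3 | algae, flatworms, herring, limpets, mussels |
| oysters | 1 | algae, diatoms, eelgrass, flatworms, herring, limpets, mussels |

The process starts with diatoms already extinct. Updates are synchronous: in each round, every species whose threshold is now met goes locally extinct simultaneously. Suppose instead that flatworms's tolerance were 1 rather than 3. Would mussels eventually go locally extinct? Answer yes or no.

With flatworms's tolerance at 1:
Round 1 — diatoms goes locally extinct (initial).
Round 2 — checking thresholds:
  algae: 1 of 3 neighbours < 3, below threshold.
  eelgrass: 1 of 3 neighbours < 3, below threshold.
  limpets: 1 of 5 neighbours < 4, below threshold.
  oysters: 1 of 7 neighbours ≥ 1, goes locally extinct.
Round 3 — checking thresholds:
  algae: 2 of 3 neighbours < 3, below threshold.
  eelgrass: 2 of 3 neighbours < 3, below threshold.
  flatworms: 1 of 5 neighbours ≥ 1, goes locally extinct.
  herring: 1 of 2 neighbours ≥ 1, goes locally extinct.
  limpets: 2 of 5 neighbours < 4, below threshold.
  mussels: 1 of 4 neighbours < 2, below threshold.
Round 4 — checking thresholds:
  algae: 2 of 3 neighbours < 3, below threshold.
  eelgrass: 3 of 3 neighbours ≥ 3, goes locally extinct.
  limpets: 3 of 5 neighbours < 4, below threshold.
  mussels: 2 of 4 neighbours ≥ 2, goes locally extinct.
  nudibranchs: 2 of 5 neighbours < 3, below threshold.
Round 5 — checking thresholds:
  algae: 2 of 3 neighbours < 3, below threshold.
  limpets: 4 of 5 neighbours ≥ 4, goes locally extinct.
  nudibranchs: 3 of 5 neighbours ≥ 3, goes locally extinct.
Round 6 — checking thresholds:
  algae: 3 of 3 neighbours ≥ 3, goes locally extinct.
Round 7 — no new extinctions; cascade stops.

yes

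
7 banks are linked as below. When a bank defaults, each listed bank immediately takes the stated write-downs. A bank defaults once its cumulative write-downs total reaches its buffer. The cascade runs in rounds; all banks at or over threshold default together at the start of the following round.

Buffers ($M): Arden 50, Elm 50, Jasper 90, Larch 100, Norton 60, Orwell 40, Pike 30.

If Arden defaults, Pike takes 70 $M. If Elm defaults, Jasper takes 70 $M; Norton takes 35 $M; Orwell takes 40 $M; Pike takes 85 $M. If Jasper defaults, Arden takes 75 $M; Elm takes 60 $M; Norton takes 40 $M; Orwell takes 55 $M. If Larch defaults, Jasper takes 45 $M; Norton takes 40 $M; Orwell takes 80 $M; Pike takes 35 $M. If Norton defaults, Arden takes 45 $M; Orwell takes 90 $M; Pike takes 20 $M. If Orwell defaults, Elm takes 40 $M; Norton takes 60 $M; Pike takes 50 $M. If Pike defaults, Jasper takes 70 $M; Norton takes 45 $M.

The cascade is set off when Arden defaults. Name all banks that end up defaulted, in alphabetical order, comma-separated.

Arden, Pike

Round 1 — Arden defaults (initial).
  Pike: +70 → 70 ≥ 30
Round 2 — Pike defaults.
  Jasper: +70 → 70 < 90
  Norton: +45 → 45 < 60
No further defaults.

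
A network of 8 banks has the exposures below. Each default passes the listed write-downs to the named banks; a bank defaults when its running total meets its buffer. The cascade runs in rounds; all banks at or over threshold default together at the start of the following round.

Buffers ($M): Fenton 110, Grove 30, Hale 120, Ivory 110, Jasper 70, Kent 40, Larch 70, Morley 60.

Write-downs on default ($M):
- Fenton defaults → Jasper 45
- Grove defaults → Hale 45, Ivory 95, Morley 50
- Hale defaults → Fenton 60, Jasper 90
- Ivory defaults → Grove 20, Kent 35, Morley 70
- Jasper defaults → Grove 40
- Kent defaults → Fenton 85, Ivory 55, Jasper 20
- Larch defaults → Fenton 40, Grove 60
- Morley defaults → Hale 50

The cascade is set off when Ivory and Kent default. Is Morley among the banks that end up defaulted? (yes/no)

yes

Round 1 — Ivory, Kent default (initial).
  Fenton: +85 → 85 < 110
  Grove: +20 → 20 < 30
  Jasper: +20 → 20 < 70
  Morley: +70 → 70 ≥ 60
Round 2 — Morley defaults.
  Hale: +50 → 50 < 120
No further defaults.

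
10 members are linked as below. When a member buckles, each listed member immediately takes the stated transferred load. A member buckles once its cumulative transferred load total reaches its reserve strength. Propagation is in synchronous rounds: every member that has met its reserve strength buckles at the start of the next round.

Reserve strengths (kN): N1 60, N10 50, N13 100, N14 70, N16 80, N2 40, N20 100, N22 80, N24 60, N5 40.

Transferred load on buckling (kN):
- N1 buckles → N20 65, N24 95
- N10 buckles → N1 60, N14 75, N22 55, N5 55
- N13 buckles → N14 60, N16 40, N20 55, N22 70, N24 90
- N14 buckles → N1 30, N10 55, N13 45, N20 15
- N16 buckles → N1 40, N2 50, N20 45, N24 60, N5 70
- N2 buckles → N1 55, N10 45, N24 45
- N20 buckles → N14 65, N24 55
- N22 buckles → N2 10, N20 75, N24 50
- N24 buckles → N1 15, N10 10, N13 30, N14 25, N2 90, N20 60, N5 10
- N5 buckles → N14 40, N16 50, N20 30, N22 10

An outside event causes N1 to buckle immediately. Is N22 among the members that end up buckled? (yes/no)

Round 1 — N1 buckles (initial).
  N20: +65 → 65 < 100
  N24: +95 → 95 ≥ 60
Round 2 — N24 buckles.
  N10: +10 → 10 < 50
  N13: +30 → 30 < 100
  N14: +25 → 25 < 70
  N2: +90 → 90 ≥ 40
  N20: +60 → 125 ≥ 100
  N5: +10 → 10 < 40
Round 3 — N2, N20 buckle.
  N10: +45 → 55 ≥ 50
  N14: +65 → 90 ≥ 70
Round 4 — N10, N14 buckle.
  N13: +45 → 75 < 100
  N22: +55 → 55 < 80
  N5: +55 → 65 ≥ 40
Round 5 — N5 buckles.
  N16: +50 → 50 < 80
  N22: +10 → 65 < 80
No further bucklings.

no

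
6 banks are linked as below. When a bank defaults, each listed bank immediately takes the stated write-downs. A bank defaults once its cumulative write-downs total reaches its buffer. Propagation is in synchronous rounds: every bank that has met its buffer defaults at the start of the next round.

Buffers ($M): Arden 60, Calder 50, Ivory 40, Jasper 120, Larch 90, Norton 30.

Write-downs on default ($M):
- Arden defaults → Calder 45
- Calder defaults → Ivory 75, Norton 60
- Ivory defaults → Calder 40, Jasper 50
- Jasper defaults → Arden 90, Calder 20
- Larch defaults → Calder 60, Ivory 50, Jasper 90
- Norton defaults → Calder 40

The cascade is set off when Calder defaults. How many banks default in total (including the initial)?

3

Round 1 — Calder defaults (initial).
  Ivory: +75 → 75 ≥ 40
  Norton: +60 → 60 ≥ 30
Round 2 — Ivory, Norton default.
  Jasper: +50 → 50 < 120
No further defaults.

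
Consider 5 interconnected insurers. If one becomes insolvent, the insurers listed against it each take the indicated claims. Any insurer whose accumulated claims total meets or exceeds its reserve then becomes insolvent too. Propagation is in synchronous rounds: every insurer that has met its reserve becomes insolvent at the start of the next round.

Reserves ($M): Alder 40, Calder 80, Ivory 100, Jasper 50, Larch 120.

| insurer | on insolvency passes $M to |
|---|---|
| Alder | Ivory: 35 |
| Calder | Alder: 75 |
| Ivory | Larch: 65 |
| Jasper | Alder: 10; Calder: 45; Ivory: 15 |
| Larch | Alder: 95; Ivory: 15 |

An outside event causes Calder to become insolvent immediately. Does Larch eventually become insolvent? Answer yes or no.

Round 1 — Calder becomes insolvent (initial).
  Alder: +75 → 75 ≥ 40
Round 2 — Alder becomes insolvent.
  Ivory: +35 → 35 < 100
No further insolvencies.

no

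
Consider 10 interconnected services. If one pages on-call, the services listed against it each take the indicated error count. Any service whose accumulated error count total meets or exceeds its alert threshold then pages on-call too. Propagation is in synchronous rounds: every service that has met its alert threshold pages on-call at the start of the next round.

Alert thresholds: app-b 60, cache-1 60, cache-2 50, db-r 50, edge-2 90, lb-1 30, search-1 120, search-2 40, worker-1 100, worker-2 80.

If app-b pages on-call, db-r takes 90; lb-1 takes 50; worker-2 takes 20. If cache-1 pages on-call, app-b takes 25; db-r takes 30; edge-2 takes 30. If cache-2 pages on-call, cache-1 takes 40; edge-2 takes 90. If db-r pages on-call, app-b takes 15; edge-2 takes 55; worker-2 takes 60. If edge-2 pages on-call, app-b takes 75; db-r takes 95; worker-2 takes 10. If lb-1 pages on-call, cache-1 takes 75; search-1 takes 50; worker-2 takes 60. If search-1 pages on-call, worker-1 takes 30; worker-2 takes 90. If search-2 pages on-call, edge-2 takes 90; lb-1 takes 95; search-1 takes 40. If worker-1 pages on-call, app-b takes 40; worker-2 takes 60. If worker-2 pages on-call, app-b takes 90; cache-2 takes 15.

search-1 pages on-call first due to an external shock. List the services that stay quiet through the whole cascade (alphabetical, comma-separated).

cache-2, edge-2, search-2, worker-1

Round 1 — search-1 pages on-call (initial).
  worker-1: +30 → 30 < 100
  worker-2: +90 → 90 ≥ 80
Round 2 — worker-2 pages on-call.
  app-b: +90 → 90 ≥ 60
  cache-2: +15 → 15 < 50
Round 3 — app-b pages on-call.
  db-r: +90 → 90 ≥ 50
  lb-1: +50 → 50 ≥ 30
Round 4 — db-r, lb-1 page on-call.
  cache-1: +75 → 75 ≥ 60
  edge-2: +55 → 55 < 90
Round 5 — cache-1 pages on-call.
  edge-2: +30 → 85 < 90
No further pages.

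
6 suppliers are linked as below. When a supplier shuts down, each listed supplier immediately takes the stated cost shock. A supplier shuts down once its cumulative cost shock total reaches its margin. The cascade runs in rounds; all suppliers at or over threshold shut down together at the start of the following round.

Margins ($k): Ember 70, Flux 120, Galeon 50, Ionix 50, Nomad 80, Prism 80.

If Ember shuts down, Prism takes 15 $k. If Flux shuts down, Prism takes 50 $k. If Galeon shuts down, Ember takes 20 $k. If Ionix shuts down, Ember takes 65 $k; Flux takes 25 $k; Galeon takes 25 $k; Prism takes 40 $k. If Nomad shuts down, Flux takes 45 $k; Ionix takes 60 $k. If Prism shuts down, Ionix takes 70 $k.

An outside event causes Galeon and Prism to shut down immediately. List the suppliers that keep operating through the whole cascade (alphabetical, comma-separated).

Flux, Nomad

Round 1 — Galeon, Prism shut down (initial).
  Ember: +20 → 20 < 70
  Ionix: +70 → 70 ≥ 50
Round 2 — Ionix shuts down.
  Ember: +65 → 85 ≥ 70
  Flux: +25 → 25 < 120
Round 3 — Ember shuts down.
No further shutdowns.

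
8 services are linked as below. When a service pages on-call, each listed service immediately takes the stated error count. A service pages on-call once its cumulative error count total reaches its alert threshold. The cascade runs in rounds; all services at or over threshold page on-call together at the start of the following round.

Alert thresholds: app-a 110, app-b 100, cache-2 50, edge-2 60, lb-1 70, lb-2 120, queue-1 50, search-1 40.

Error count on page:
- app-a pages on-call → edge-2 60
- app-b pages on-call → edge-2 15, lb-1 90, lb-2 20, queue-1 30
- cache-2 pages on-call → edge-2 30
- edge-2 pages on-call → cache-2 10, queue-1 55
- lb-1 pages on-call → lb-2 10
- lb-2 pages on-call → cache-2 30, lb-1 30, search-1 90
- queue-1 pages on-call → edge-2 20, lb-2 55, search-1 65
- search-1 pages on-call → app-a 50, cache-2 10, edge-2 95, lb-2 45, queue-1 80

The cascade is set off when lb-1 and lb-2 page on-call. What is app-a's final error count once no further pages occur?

50

Round 1 — lb-1, lb-2 page on-call (initial).
  cache-2: +30 → 30 < 50
  search-1: +90 → 90 ≥ 40
Round 2 — search-1 pages on-call.
  app-a: +50 → 50 < 110
  cache-2: +10 → 40 < 50
  edge-2: +95 → 95 ≥ 60
  queue-1: +80 → 80 ≥ 50
Round 3 — edge-2, queue-1 page on-call.
  cache-2: +10 → 50 ≥ 50
Round 4 — cache-2 pages on-call.
No further pages.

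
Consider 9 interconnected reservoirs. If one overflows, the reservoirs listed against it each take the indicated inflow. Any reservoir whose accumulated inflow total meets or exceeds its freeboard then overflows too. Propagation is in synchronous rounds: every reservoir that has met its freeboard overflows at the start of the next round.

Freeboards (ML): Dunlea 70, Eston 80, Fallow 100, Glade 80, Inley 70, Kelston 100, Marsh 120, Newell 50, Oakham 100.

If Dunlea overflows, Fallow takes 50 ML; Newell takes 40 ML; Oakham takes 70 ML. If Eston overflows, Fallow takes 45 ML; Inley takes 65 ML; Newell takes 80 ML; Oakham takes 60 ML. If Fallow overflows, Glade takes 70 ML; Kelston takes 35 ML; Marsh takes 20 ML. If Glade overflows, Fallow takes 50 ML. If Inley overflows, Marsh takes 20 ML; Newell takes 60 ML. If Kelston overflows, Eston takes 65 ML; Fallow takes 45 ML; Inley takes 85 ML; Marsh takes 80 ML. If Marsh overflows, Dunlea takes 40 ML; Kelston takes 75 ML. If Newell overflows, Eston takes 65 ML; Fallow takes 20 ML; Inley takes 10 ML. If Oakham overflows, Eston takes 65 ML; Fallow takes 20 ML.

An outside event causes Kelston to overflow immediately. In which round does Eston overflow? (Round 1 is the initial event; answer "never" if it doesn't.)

Round 1 — Kelston overflows (initial).
  Eston: +65 → 65 < 80
  Fallow: +45 → 45 < 100
  Inley: +85 → 85 ≥ 70
  Marsh: +80 → 80 < 120
Round 2 — Inley overflows.
  Marsh: +20 → 100 < 120
  Newell: +60 → 60 ≥ 50
Round 3 — Newell overflows.
  Eston: +65 → 130 ≥ 80
  Fallow: +20 → 65 < 100
Round 4 — Eston overflows.
  Fallow: +45 → 110 ≥ 100
  Oakham: +60 → 60 < 100
Round 5 — Fallow overflows.
  Glade: +70 → 70 < 80
  Marsh: +20 → 120 ≥ 120
Round 6 — Marsh overflows.
  Dunlea: +40 → 40 < 70
No further overflows.

4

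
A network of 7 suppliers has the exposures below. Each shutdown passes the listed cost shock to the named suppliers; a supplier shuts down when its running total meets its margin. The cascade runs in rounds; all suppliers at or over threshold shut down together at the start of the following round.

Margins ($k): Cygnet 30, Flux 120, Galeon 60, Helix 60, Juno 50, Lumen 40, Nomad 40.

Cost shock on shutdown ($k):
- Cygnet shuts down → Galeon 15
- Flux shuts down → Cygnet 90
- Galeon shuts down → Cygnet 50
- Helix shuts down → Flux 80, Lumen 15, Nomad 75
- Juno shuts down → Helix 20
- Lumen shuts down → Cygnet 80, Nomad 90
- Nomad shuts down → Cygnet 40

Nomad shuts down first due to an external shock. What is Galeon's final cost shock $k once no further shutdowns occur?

15

Round 1 — Nomad shuts down (initial).
  Cygnet: +40 → 40 ≥ 30
Round 2 — Cygnet shuts down.
  Galeon: +15 → 15 < 60
No further shutdowns.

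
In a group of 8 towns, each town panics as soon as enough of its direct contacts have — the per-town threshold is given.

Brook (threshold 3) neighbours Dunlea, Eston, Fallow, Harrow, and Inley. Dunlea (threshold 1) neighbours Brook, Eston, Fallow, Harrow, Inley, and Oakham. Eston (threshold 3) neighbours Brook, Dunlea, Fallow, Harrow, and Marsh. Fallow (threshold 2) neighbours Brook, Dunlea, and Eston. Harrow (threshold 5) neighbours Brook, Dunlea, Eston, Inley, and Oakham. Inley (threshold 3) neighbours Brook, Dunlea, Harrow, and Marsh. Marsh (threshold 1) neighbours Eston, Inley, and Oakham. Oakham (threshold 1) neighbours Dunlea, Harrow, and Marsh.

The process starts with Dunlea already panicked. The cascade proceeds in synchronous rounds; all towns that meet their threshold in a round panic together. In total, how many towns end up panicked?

3

Round 1 — Dunlea panics (initial).
Round 2 — checking thresholds:
  Brook: 1 of 5 neighbours < 3, below threshold.
  Eston: 1 of 5 neighbours < 3, below threshold.
  Fallow: 1 of 3 neighbours < 2, below threshold.
  Harrow: 1 of 5 neighbours < 5, below threshold.
  Inley: 1 of 4 neighbours < 3, below threshold.
  Oakham: 1 of 3 neighbours ≥ 1, panics.
Round 3 — checking thresholds:
  Brook: 1 of 5 neighbours < 3, below threshold.
  Eston: 1 of 5 neighbours < 3, below threshold.
  Fallow: 1 of 3 neighbours < 2, below threshold.
  Harrow: 2 of 5 neighbours < 5, below threshold.
  Inley: 1 of 4 neighbours < 3, below threshold.
  Marsh: 1 of 3 neighbours ≥ 1, panics.
Round 4 — no new panics; cascade stops.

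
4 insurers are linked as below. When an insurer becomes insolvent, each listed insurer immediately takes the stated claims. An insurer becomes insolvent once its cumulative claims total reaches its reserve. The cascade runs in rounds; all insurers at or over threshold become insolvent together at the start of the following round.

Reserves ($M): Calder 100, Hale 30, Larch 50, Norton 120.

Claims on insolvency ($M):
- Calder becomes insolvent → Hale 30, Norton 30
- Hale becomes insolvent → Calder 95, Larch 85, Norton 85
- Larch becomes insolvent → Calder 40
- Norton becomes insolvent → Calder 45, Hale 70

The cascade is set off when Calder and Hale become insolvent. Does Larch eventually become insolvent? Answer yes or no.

Round 1 — Calder, Hale become insolvent (initial).
  Larch: +85 → 85 ≥ 50
  Norton: +30+85 → 115 < 120
Round 2 — Larch becomes insolvent.
No further insolvencies.

yes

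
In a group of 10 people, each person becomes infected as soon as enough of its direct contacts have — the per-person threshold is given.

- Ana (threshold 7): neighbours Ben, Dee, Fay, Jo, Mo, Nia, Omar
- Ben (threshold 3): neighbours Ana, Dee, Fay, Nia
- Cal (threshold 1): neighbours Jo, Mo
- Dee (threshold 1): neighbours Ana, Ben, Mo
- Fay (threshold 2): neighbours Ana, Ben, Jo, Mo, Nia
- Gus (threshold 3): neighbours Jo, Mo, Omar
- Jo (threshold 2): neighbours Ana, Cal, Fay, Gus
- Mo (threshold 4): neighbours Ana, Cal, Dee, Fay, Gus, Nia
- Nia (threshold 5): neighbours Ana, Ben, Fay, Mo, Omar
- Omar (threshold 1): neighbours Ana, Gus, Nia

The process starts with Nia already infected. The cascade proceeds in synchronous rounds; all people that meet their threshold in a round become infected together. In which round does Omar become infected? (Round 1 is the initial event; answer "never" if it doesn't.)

Round 1 — Nia becomes infected (initial).
Round 2 — checking thresholds:
  Ana: 1 of 7 neighbours < 7, holds.
  Ben: 1 of 4 neighbours < 3, holds.
  Fay: 1 of 5 neighbours < 2, holds.
  Mo: 1 of 6 neighbours < 4, holds.
  Omar: 1 of 3 neighbours ≥ 1, becomes infected.
Round 3 — no new infections; cascade stops.

2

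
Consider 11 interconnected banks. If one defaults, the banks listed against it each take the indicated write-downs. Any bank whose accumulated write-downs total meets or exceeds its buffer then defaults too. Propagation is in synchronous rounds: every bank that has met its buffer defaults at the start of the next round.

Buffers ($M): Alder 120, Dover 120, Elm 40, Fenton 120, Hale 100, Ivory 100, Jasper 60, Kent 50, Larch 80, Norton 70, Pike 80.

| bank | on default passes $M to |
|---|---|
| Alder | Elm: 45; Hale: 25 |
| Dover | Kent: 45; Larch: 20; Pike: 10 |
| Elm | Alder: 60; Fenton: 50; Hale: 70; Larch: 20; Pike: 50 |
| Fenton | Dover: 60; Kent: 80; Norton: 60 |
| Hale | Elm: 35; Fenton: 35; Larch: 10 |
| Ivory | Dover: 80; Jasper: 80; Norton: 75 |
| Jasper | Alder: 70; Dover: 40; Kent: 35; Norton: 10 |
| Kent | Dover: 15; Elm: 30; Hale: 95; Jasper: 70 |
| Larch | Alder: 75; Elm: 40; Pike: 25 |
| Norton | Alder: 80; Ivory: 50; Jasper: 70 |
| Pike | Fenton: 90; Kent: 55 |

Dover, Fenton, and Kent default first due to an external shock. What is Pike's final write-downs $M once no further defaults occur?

Round 1 — Dover, Fenton, Kent default (initial).
  Elm: +30 → 30 < 40
  Hale: +95 → 95 < 100
  Jasper: +70 → 70 ≥ 60
  Larch: +20 → 20 < 80
  Norton: +60 → 60 < 70
  Pike: +10 → 10 < 80
Round 2 — Jasper defaults.
  Alder: +70 → 70 < 120
  Norton: +10 → 70 ≥ 70
Round 3 — Norton defaults.
  Alder: +80 → 150 ≥ 120
  Ivory: +50 → 50 < 100
Round 4 — Alder defaults.
  Elm: +45 → 75 ≥ 40
  Hale: +25 → 120 ≥ 100
Round 5 — Elm, Hale default.
  Larch: +20+10 → 50 < 80
  Pike: +50 → 60 < 80
No further defaults.

60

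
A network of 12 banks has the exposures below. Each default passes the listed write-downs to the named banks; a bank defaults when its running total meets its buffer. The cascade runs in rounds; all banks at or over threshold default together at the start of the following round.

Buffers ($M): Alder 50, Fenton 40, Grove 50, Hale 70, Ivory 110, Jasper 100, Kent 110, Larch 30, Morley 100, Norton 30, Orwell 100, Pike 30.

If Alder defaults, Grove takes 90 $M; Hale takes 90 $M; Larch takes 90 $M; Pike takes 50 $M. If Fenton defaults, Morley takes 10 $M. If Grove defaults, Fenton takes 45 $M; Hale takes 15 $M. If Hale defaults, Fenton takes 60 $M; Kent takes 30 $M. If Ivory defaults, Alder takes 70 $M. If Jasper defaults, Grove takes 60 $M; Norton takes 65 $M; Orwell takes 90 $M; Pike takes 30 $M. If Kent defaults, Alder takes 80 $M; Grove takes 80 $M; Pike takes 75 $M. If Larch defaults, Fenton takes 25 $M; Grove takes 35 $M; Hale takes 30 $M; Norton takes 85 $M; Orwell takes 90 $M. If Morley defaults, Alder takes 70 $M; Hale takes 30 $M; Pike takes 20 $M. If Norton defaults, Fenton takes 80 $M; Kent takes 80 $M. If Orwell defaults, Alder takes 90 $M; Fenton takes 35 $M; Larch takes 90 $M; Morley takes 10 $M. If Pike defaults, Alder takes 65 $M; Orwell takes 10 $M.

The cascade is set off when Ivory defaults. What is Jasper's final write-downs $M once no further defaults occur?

0

Round 1 — Ivory defaults (initial).
  Alder: +70 → 70 ≥ 50
Round 2 — Alder defaults.
  Grove: +90 → 90 ≥ 50
  Hale: +90 → 90 ≥ 70
  Larch: +90 → 90 ≥ 30
  Pike: +50 → 50 ≥ 30
Round 3 — Grove, Hale, Larch, Pike default.
  Fenton: +45+60+25 → 130 ≥ 40
  Kent: +30 → 30 < 110
  Norton: +85 → 85 ≥ 30
  Orwell: +90+10 → 100 ≥ 100
Round 4 — Fenton, Norton, Orwell default.
  Kent: +80 → 110 ≥ 110
  Morley: +10+10 → 20 < 100
Round 5 — Kent defaults.
No further defaults.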